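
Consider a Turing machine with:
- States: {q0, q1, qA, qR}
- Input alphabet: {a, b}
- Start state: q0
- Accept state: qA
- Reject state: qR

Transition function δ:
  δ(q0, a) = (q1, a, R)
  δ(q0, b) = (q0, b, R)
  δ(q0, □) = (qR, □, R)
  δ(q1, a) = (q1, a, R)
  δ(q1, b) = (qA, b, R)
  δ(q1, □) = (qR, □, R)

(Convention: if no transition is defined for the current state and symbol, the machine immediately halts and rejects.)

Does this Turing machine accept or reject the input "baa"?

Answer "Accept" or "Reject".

Execution trace:
Initial: [q0]baa
Step 1: δ(q0, b) = (q0, b, R) → b[q0]aa
Step 2: δ(q0, a) = (q1, a, R) → ba[q1]a
Step 3: δ(q1, a) = (q1, a, R) → baa[q1]□
Step 4: δ(q1, □) = (qR, □, R) → baa□[qR]□

The machine reaches the reject state qR and halts.

Answer: Reject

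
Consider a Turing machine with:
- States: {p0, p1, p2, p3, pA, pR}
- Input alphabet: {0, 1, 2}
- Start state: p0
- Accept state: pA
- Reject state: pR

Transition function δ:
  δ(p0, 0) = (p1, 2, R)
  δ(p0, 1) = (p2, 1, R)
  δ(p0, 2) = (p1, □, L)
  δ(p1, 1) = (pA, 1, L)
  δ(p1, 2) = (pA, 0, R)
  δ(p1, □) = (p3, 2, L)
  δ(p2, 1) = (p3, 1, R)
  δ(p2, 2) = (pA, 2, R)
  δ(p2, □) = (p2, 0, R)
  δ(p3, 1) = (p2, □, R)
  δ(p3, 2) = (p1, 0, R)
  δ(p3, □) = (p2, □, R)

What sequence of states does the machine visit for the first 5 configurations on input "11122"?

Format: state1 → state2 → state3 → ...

Execution trace:
Initial: [p0]11122
Step 1: δ(p0, 1) = (p2, 1, R) → 1[p2]1122
Step 2: δ(p2, 1) = (p3, 1, R) → 11[p3]122
Step 3: δ(p3, 1) = (p2, □, R) → 11□[p2]22
Step 4: δ(p2, 2) = (pA, 2, R) → 11□2[pA]2

The machine reaches the accept state pA and halts.

State sequence: p0 → p2 → p3 → p2 → pA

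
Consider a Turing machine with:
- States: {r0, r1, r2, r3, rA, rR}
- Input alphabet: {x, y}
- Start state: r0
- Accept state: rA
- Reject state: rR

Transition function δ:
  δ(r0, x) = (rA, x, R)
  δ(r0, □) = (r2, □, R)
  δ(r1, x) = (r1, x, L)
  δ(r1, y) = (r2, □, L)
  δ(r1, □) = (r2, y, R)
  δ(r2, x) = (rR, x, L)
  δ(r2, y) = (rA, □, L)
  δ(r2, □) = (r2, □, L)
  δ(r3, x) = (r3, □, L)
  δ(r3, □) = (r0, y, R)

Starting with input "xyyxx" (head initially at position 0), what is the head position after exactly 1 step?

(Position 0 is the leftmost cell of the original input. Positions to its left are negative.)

Execution trace (head position shown):
Step 0: [r0]xyyxx  (head at position 0)
Step 1: move right → x[rA]yyxx  (head at position 1)

After 1 step, the head is at position 1.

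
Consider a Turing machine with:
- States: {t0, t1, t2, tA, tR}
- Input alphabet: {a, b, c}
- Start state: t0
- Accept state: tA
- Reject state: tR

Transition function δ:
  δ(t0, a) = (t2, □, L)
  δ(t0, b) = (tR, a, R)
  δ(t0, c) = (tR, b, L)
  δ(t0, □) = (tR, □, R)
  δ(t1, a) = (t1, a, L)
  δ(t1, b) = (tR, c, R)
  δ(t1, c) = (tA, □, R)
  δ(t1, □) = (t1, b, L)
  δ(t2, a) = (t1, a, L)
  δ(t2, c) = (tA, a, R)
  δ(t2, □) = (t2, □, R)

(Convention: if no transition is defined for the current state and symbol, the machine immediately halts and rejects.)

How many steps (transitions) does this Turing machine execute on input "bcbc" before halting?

Execution trace:
Initial: [t0]bcbc
Step 1: δ(t0, b) = (tR, a, R) → a[tR]cbc

The machine reaches the reject state tR and halts.

The machine executed 1 step before halting.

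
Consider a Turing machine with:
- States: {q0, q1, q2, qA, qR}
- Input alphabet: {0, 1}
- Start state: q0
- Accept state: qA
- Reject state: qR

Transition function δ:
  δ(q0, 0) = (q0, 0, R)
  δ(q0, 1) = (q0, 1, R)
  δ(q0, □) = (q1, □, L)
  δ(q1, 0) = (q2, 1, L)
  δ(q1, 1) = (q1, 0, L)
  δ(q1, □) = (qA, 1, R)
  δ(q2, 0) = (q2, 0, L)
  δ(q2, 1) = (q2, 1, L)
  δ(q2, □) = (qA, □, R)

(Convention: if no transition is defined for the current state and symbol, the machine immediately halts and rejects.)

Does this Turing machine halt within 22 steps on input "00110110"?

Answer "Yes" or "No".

Execution trace:
Initial: [q0]00110110
Step 1: δ(q0, 0) = (q0, 0, R) → 0[q0]0110110
Step 2: δ(q0, 0) = (q0, 0, R) → 00[q0]110110
Step 3: δ(q0, 1) = (q0, 1, R) → 001[q0]10110
Step 4: δ(q0, 1) = (q0, 1, R) → 0011[q0]0110
Step 5: δ(q0, 0) = (q0, 0, R) → 00110[q0]110
Step 6: δ(q0, 1) = (q0, 1, R) → 001101[q0]10
Step 7: δ(q0, 1) = (q0, 1, R) → 0011011[q0]0
Step 8: δ(q0, 0) = (q0, 0, R) → 00110110[q0]□
Step 9: δ(q0, □) = (q1, □, L) → 0011011[q1]0□
Step 10: δ(q1, 0) = (q2, 1, L) → 001101[q2]11□
Step 11: δ(q2, 1) = (q2, 1, L) → 00110[q2]111□
Step 12: δ(q2, 1) = (q2, 1, L) → 0011[q2]0111□
Step 13: δ(q2, 0) = (q2, 0, L) → 001[q2]10111□
Step 14: δ(q2, 1) = (q2, 1, L) → 00[q2]110111□
Step 15: δ(q2, 1) = (q2, 1, L) → 0[q2]0110111□
Step 16: δ(q2, 0) = (q2, 0, L) → [q2]00110111□
Step 17: δ(q2, 0) = (q2, 0, L) → [q2]□00110111□
Step 18: δ(q2, □) = (qA, □, R) → □[qA]00110111□

The machine reaches the accept state qA and halts.
The machine halted after 18 steps (within the 22-step bound).

Answer: Yes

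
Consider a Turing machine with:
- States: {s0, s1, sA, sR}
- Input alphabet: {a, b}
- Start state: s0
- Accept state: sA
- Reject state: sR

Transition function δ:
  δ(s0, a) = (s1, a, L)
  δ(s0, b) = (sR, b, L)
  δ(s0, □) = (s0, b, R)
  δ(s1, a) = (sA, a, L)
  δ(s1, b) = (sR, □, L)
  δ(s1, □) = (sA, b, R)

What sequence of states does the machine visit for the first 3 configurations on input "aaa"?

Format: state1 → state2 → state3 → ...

Execution trace:
Initial: [s0]aaa
Step 1: δ(s0, a) = (s1, a, L) → [s1]□aaa
Step 2: δ(s1, □) = (sA, b, R) → b[sA]aaa

The machine reaches the accept state sA and halts.

State sequence: s0 → s1 → sA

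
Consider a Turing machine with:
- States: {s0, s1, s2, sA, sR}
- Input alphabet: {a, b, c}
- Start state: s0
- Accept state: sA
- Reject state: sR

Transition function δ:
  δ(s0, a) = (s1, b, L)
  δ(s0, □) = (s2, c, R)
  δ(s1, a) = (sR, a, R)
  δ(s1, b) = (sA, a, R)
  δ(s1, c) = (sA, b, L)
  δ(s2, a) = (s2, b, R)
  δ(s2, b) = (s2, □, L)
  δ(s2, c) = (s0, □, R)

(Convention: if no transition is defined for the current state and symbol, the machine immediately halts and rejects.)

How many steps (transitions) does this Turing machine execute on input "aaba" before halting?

Execution trace:
Initial: [s0]aaba
Step 1: δ(s0, a) = (s1, b, L) → [s1]□baba

No transition is defined for δ(s1, □). By convention the machine halts and rejects.

The machine executed 1 step before halting.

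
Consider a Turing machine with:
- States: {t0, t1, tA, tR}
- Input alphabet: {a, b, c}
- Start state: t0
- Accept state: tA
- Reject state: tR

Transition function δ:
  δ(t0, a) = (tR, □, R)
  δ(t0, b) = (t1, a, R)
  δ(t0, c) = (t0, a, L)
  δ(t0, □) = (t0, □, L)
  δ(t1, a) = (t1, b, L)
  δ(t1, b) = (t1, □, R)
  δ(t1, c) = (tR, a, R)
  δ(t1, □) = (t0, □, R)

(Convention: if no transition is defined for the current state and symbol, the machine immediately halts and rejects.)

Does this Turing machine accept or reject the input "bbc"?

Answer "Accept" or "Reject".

Execution trace:
Initial: [t0]bbc
Step 1: δ(t0, b) = (t1, a, R) → a[t1]bc
Step 2: δ(t1, b) = (t1, □, R) → a□[t1]c
Step 3: δ(t1, c) = (tR, a, R) → a□a[tR]□

The machine reaches the reject state tR and halts.

Answer: Reject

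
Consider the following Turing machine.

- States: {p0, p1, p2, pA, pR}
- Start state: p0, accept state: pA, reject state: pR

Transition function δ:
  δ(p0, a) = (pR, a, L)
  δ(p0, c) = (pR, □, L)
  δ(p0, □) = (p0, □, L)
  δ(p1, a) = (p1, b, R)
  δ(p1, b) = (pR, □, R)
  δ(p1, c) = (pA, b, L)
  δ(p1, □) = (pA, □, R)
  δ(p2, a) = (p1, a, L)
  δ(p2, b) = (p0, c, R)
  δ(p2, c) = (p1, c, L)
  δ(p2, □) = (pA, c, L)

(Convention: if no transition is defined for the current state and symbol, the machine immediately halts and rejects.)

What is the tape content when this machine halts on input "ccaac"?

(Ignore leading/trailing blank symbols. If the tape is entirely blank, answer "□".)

Execution trace:
Initial: [p0]ccaac
Step 1: δ(p0, c) = (pR, □, L) → [pR]□□caac

The machine reaches the reject state pR and halts.

Final tape (ignoring leading/trailing blanks): caac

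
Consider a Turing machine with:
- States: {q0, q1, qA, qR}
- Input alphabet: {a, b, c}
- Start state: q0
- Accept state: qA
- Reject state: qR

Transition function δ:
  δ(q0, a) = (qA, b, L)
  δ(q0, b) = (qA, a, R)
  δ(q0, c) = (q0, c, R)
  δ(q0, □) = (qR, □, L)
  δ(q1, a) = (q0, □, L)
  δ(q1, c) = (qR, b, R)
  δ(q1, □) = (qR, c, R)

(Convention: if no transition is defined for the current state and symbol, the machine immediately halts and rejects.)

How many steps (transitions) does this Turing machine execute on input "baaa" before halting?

Execution trace:
Initial: [q0]baaa
Step 1: δ(q0, b) = (qA, a, R) → a[qA]aaa

The machine reaches the accept state qA and halts.

The machine executed 1 step before halting.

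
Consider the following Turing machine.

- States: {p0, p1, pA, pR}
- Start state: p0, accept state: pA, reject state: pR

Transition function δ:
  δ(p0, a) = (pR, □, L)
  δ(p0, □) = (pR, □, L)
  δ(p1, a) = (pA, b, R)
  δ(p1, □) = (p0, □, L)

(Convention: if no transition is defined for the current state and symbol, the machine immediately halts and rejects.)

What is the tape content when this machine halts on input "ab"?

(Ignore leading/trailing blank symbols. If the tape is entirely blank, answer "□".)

Execution trace:
Initial: [p0]ab
Step 1: δ(p0, a) = (pR, □, L) → [pR]□□b

The machine reaches the reject state pR and halts.

Final tape (ignoring leading/trailing blanks): b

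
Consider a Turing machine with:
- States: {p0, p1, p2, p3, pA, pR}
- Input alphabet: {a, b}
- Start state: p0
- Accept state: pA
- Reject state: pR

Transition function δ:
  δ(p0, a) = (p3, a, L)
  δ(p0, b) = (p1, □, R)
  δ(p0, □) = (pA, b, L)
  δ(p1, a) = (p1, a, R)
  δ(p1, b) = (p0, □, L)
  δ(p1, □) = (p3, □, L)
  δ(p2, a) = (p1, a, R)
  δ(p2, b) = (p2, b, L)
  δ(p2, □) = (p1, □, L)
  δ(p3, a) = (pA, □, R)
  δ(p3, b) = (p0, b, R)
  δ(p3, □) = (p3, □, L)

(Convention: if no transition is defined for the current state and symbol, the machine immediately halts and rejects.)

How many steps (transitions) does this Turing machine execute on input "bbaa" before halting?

Execution trace:
Initial: [p0]bbaa
Step 1: δ(p0, b) = (p1, □, R) → □[p1]baa
Step 2: δ(p1, b) = (p0, □, L) → [p0]□□aa
Step 3: δ(p0, □) = (pA, b, L) → [pA]□b□aa

The machine reaches the accept state pA and halts.

The machine executed 3 steps before halting.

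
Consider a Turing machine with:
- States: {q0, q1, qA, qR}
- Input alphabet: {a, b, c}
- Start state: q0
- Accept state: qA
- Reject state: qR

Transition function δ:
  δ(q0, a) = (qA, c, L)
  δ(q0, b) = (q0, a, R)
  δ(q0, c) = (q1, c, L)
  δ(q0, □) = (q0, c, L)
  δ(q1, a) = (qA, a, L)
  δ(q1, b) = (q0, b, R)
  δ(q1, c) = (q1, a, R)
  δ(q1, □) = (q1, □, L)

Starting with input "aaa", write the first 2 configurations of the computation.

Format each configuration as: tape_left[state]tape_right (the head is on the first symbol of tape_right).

Transitions applied:
Step 1: δ(q0, a) = (qA, c, L)

The first 2 configurations are:
[q0]aaa ⊢ [qA]□caa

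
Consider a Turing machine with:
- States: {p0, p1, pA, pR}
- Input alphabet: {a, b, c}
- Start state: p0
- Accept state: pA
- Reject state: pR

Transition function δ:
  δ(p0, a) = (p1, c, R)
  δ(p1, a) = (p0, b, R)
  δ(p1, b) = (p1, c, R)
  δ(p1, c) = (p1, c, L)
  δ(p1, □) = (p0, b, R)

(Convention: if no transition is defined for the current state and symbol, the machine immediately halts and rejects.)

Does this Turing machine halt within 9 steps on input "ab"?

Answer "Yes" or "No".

Execution trace:
Initial: [p0]ab
Step 1: δ(p0, a) = (p1, c, R) → c[p1]b
Step 2: δ(p1, b) = (p1, c, R) → cc[p1]□
Step 3: δ(p1, □) = (p0, b, R) → ccb[p0]□

No transition is defined for δ(p0, □). By convention the machine halts and rejects.
The machine halted after 3 steps (within the 9-step bound).

Answer: Yes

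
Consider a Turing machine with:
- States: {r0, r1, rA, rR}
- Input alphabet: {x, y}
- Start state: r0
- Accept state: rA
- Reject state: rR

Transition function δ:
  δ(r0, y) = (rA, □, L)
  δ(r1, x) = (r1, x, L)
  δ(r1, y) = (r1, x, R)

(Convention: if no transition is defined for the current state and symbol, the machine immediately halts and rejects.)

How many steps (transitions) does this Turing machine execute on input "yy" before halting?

Execution trace:
Initial: [r0]yy
Step 1: δ(r0, y) = (rA, □, L) → [rA]□□y

The machine reaches the accept state rA and halts.

The machine executed 1 step before halting.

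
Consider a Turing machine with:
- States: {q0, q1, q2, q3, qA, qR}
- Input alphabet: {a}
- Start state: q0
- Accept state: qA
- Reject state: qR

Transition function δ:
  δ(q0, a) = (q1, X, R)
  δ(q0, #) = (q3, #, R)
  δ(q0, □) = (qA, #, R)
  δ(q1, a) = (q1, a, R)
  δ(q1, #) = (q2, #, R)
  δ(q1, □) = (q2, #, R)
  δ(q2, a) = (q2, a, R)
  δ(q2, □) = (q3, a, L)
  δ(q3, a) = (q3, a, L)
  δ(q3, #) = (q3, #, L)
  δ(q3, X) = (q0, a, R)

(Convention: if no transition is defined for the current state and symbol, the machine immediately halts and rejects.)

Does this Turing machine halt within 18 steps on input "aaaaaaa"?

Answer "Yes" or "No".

Execution trace:
Initial: [q0]aaaaaaa
Step 1: δ(q0, a) = (q1, X, R) → X[q1]aaaaaa
Step 2: δ(q1, a) = (q1, a, R) → Xa[q1]aaaaa
Step 3: δ(q1, a) = (q1, a, R) → Xaa[q1]aaaa
Step 4: δ(q1, a) = (q1, a, R) → Xaaa[q1]aaa
Step 5: δ(q1, a) = (q1, a, R) → Xaaaa[q1]aa
Step 6: δ(q1, a) = (q1, a, R) → Xaaaaa[q1]a
Step 7: δ(q1, a) = (q1, a, R) → Xaaaaaa[q1]□
Step 8: δ(q1, □) = (q2, #, R) → Xaaaaaa#[q2]□
Step 9: δ(q2, □) = (q3, a, L) → Xaaaaaa[q3]#a
Step 10: δ(q3, #) = (q3, #, L) → Xaaaaa[q3]a#a
Step 11: δ(q3, a) = (q3, a, L) → Xaaaa[q3]aa#a
Step 12: δ(q3, a) = (q3, a, L) → Xaaa[q3]aaa#a
Step 13: δ(q3, a) = (q3, a, L) → Xaa[q3]aaaa#a
Step 14: δ(q3, a) = (q3, a, L) → Xa[q3]aaaaa#a
Step 15: δ(q3, a) = (q3, a, L) → X[q3]aaaaaa#a
Step 16: δ(q3, a) = (q3, a, L) → [q3]Xaaaaaa#a
Step 17: δ(q3, X) = (q0, a, R) → a[q0]aaaaaa#a
Step 18: δ(q0, a) = (q1, X, R) → aX[q1]aaaaa#a

The machine has not reached a halting state after 18 steps.
The machine did not halt within the 18-step bound.

Answer: No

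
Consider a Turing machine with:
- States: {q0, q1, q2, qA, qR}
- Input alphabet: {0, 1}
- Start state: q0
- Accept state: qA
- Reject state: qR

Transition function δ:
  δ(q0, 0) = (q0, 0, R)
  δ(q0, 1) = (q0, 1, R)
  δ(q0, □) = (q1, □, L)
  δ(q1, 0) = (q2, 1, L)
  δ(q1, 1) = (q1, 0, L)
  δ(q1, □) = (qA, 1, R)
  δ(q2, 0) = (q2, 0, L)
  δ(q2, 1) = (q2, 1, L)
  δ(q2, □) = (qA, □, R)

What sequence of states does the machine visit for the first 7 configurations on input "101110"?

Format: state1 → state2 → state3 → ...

Execution trace:
Initial: [q0]101110
Step 1: δ(q0, 1) = (q0, 1, R) → 1[q0]01110
Step 2: δ(q0, 0) = (q0, 0, R) → 10[q0]1110
Step 3: δ(q0, 1) = (q0, 1, R) → 101[q0]110
Step 4: δ(q0, 1) = (q0, 1, R) → 1011[q0]10
Step 5: δ(q0, 1) = (q0, 1, R) → 10111[q0]0
Step 6: δ(q0, 0) = (q0, 0, R) → 101110[q0]□

State sequence: q0 → q0 → q0 → q0 → q0 → q0 → q0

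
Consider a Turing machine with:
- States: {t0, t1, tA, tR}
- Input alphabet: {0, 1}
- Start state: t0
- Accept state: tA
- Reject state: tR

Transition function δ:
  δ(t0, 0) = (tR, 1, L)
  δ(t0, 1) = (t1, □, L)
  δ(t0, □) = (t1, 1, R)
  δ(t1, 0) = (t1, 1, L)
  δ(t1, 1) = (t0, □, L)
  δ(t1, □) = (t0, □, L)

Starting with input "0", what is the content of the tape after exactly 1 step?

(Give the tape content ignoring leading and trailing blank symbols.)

Execution trace:
Initial: [t0]0
Step 1: δ(t0, 0) = (tR, 1, L) → [tR]□1

The machine reaches the reject state tR and halts.

After 1 step, the tape (ignoring leading/trailing blanks) is: 1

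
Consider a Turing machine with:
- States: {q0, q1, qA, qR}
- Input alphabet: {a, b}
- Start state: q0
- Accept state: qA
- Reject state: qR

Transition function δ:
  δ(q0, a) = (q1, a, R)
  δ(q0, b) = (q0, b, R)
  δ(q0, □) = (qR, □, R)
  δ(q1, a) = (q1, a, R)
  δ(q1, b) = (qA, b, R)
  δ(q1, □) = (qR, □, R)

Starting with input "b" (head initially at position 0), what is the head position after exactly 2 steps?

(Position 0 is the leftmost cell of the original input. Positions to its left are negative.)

Execution trace (head position shown):
Step 0: [q0]b  (head at position 0)
Step 1: move right → b[q0]□  (head at position 1)
Step 2: move right → b□[qR]□  (head at position 2)

After 2 steps, the head is at position 2.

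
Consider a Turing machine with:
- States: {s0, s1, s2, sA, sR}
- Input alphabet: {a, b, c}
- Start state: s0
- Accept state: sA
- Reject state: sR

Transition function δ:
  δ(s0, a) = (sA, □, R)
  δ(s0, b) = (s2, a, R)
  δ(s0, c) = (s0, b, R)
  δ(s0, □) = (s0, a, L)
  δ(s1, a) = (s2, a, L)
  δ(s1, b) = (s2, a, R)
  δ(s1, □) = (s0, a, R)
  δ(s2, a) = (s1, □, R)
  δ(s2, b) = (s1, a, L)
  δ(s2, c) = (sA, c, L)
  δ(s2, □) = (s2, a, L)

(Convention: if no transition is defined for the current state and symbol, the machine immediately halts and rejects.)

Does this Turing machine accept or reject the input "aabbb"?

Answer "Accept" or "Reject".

Execution trace:
Initial: [s0]aabbb
Step 1: δ(s0, a) = (sA, □, R) → □[sA]abbb

The machine reaches the accept state sA and halts.

Answer: Accept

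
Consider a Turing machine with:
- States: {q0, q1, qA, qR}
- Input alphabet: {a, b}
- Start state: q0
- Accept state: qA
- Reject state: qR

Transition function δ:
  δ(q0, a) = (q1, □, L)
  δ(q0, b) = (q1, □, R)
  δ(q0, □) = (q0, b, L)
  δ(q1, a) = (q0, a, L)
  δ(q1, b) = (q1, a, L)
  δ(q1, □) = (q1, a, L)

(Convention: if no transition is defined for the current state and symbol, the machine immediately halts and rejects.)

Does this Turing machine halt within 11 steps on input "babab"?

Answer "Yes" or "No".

Execution trace:
Initial: [q0]babab
Step 1: δ(q0, b) = (q1, □, R) → □[q1]abab
Step 2: δ(q1, a) = (q0, a, L) → [q0]□abab
Step 3: δ(q0, □) = (q0, b, L) → [q0]□babab
Step 4: δ(q0, □) = (q0, b, L) → [q0]□bbabab
Step 5: δ(q0, □) = (q0, b, L) → [q0]□bbbabab
Step 6: δ(q0, □) = (q0, b, L) → [q0]□bbbbabab
Step 7: δ(q0, □) = (q0, b, L) → [q0]□bbbbbabab
Step 8: δ(q0, □) = (q0, b, L) → [q0]□bbbbbbabab
Step 9: δ(q0, □) = (q0, b, L) → [q0]□bbbbbbbabab
Step 10: δ(q0, □) = (q0, b, L) → [q0]□bbbbbbbbabab
Step 11: δ(q0, □) = (q0, b, L) → [q0]□bbbbbbbbbabab

The machine has not reached a halting state after 11 steps.
The machine did not halt within the 11-step bound.

Answer: No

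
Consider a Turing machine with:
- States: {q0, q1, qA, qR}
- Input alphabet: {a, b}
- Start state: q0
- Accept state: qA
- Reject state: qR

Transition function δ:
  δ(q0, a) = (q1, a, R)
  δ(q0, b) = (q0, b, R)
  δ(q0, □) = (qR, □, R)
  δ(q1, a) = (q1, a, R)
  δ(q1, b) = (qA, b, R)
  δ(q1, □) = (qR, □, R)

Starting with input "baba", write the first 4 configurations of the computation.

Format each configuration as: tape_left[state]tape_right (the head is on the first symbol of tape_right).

Transitions applied:
Step 1: δ(q0, b) = (q0, b, R)
Step 2: δ(q0, a) = (q1, a, R)
Step 3: δ(q1, b) = (qA, b, R)

The first 4 configurations are:
[q0]baba ⊢ b[q0]aba ⊢ ba[q1]ba ⊢ bab[qA]a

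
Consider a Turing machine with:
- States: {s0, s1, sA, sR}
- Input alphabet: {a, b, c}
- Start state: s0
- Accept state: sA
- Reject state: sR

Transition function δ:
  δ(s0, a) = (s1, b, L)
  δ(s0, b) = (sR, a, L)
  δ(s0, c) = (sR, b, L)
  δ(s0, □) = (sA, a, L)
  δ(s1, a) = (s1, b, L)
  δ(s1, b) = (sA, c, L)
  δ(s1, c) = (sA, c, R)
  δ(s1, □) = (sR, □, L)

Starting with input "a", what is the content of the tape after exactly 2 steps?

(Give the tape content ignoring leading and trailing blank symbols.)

Execution trace:
Initial: [s0]a
Step 1: δ(s0, a) = (s1, b, L) → [s1]□b
Step 2: δ(s1, □) = (sR, □, L) → [sR]□□b

The machine reaches the reject state sR and halts.

After 2 steps, the tape (ignoring leading/trailing blanks) is: b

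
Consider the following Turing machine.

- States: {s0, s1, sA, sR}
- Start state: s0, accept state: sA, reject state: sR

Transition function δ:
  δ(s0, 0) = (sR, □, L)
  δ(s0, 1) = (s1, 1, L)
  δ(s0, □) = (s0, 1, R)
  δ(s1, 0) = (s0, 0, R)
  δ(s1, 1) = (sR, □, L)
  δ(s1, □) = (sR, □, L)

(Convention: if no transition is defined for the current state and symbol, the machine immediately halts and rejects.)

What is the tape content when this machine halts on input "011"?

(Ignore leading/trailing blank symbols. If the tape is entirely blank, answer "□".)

Execution trace:
Initial: [s0]011
Step 1: δ(s0, 0) = (sR, □, L) → [sR]□□11

The machine reaches the reject state sR and halts.

Final tape (ignoring leading/trailing blanks): 11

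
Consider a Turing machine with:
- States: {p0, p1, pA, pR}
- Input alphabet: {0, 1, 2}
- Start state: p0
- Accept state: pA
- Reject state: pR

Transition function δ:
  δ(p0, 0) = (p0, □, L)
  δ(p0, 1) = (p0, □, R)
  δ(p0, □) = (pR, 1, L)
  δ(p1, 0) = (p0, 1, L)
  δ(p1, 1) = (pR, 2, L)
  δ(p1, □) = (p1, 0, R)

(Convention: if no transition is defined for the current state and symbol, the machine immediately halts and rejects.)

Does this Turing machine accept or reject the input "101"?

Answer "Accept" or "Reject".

Execution trace:
Initial: [p0]101
Step 1: δ(p0, 1) = (p0, □, R) → □[p0]01
Step 2: δ(p0, 0) = (p0, □, L) → [p0]□□1
Step 3: δ(p0, □) = (pR, 1, L) → [pR]□1□1

The machine reaches the reject state pR and halts.

Answer: Reject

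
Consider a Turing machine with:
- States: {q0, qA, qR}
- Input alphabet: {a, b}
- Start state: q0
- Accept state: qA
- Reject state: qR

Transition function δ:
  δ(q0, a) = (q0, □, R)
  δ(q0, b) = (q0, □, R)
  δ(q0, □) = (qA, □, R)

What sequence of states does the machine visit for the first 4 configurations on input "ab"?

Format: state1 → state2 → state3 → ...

Execution trace:
Initial: [q0]ab
Step 1: δ(q0, a) = (q0, □, R) → □[q0]b
Step 2: δ(q0, b) = (q0, □, R) → □□[q0]□
Step 3: δ(q0, □) = (qA, □, R) → □□□[qA]□

The machine reaches the accept state qA and halts.

State sequence: q0 → q0 → q0 → qA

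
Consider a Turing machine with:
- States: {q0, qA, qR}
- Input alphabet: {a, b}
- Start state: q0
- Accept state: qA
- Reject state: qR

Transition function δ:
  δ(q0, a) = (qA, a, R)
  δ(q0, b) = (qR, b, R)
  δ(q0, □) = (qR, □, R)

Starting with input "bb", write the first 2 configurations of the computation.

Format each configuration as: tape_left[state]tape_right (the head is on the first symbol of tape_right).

Transitions applied:
Step 1: δ(q0, b) = (qR, b, R)

The first 2 configurations are:
[q0]bb ⊢ b[qR]b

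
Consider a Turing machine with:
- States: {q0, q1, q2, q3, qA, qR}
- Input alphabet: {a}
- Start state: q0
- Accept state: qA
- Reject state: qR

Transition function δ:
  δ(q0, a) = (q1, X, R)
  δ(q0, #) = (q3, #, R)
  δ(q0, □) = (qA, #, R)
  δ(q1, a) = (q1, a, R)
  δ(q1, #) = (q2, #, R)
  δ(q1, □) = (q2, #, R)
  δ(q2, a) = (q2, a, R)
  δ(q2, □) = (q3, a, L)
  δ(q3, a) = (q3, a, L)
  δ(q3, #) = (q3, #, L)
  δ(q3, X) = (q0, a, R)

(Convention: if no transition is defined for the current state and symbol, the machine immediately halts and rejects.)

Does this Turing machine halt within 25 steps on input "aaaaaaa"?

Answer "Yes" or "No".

Execution trace:
Initial: [q0]aaaaaaa
Step 1: δ(q0, a) = (q1, X, R) → X[q1]aaaaaa
Step 2: δ(q1, a) = (q1, a, R) → Xa[q1]aaaaa
Step 3: δ(q1, a) = (q1, a, R) → Xaa[q1]aaaa
Step 4: δ(q1, a) = (q1, a, R) → Xaaa[q1]aaa
Step 5: δ(q1, a) = (q1, a, R) → Xaaaa[q1]aa
Step 6: δ(q1, a) = (q1, a, R) → Xaaaaa[q1]a
Step 7: δ(q1, a) = (q1, a, R) → Xaaaaaa[q1]□
Step 8: δ(q1, □) = (q2, #, R) → Xaaaaaa#[q2]□
Step 9: δ(q2, □) = (q3, a, L) → Xaaaaaa[q3]#a
Step 10: δ(q3, #) = (q3, #, L) → Xaaaaa[q3]a#a
Step 11: δ(q3, a) = (q3, a, L) → Xaaaa[q3]aa#a
Step 12: δ(q3, a) = (q3, a, L) → Xaaa[q3]aaa#a
Step 13: δ(q3, a) = (q3, a, L) → Xaa[q3]aaaa#a
Step 14: δ(q3, a) = (q3, a, L) → Xa[q3]aaaaa#a
Step 15: δ(q3, a) = (q3, a, L) → X[q3]aaaaaa#a
Step 16: δ(q3, a) = (q3, a, L) → [q3]Xaaaaaa#a
Step 17: δ(q3, X) = (q0, a, R) → a[q0]aaaaaa#a
Step 18: δ(q0, a) = (q1, X, R) → aX[q1]aaaaa#a
Step 19: δ(q1, a) = (q1, a, R) → aXa[q1]aaaa#a
Step 20: δ(q1, a) = (q1, a, R) → aXaa[q1]aaa#a
Step 21: δ(q1, a) = (q1, a, R) → aXaaa[q1]aa#a
Step 22: δ(q1, a) = (q1, a, R) → aXaaaa[q1]a#a
Step 23: δ(q1, a) = (q1, a, R) → aXaaaaa[q1]#a
Step 24: δ(q1, #) = (q2, #, R) → aXaaaaa#[q2]a
Step 25: δ(q2, a) = (q2, a, R) → aXaaaaa#a[q2]□

The machine has not reached a halting state after 25 steps.
The machine did not halt within the 25-step bound.

Answer: No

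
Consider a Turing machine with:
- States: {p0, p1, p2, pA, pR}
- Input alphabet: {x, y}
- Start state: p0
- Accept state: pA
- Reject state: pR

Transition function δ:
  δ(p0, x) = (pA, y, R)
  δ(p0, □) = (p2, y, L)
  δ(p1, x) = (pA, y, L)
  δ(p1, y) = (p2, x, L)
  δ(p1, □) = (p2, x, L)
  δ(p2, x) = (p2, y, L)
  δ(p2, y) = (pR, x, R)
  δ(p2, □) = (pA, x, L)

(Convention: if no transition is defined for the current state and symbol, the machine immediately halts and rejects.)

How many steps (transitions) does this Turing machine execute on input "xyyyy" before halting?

Execution trace:
Initial: [p0]xyyyy
Step 1: δ(p0, x) = (pA, y, R) → y[pA]yyyy

The machine reaches the accept state pA and halts.

The machine executed 1 step before halting.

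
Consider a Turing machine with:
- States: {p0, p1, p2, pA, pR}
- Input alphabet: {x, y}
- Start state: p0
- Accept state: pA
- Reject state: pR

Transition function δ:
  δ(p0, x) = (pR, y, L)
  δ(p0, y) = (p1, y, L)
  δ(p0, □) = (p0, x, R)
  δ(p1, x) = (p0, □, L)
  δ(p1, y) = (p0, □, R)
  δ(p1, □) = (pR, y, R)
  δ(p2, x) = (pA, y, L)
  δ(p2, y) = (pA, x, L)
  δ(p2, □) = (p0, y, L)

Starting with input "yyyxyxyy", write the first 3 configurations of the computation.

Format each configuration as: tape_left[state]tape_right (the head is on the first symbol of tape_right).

Transitions applied:
Step 1: δ(p0, y) = (p1, y, L)
Step 2: δ(p1, □) = (pR, y, R)

The first 3 configurations are:
[p0]yyyxyxyy ⊢ [p1]□yyyxyxyy ⊢ y[pR]yyyxyxyy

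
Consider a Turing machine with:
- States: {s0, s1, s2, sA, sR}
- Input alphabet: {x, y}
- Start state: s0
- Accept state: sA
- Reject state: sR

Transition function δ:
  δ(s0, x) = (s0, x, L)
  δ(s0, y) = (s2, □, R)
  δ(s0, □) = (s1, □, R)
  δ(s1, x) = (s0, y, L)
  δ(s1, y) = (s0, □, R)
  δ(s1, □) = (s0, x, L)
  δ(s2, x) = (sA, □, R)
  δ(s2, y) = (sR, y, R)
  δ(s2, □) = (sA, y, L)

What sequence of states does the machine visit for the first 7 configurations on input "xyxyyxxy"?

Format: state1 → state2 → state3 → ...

Execution trace:
Initial: [s0]xyxyyxxy
Step 1: δ(s0, x) = (s0, x, L) → [s0]□xyxyyxxy
Step 2: δ(s0, □) = (s1, □, R) → □[s1]xyxyyxxy
Step 3: δ(s1, x) = (s0, y, L) → [s0]□yyxyyxxy
Step 4: δ(s0, □) = (s1, □, R) → □[s1]yyxyyxxy
Step 5: δ(s1, y) = (s0, □, R) → □□[s0]yxyyxxy
Step 6: δ(s0, y) = (s2, □, R) → □□□[s2]xyyxxy

State sequence: s0 → s0 → s1 → s0 → s1 → s0 → s2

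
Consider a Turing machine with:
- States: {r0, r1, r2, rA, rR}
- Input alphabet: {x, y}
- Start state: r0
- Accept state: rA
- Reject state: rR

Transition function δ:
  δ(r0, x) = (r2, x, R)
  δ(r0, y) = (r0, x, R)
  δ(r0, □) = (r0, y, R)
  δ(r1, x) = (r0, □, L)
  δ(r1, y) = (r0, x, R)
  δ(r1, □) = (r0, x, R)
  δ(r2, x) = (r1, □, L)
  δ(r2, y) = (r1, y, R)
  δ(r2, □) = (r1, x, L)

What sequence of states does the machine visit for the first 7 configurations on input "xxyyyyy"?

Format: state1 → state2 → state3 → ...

Execution trace:
Initial: [r0]xxyyyyy
Step 1: δ(r0, x) = (r2, x, R) → x[r2]xyyyyy
Step 2: δ(r2, x) = (r1, □, L) → [r1]x□yyyyy
Step 3: δ(r1, x) = (r0, □, L) → [r0]□□□yyyyy
Step 4: δ(r0, □) = (r0, y, R) → y[r0]□□yyyyy
Step 5: δ(r0, □) = (r0, y, R) → yy[r0]□yyyyy
Step 6: δ(r0, □) = (r0, y, R) → yyy[r0]yyyyy

State sequence: r0 → r2 → r1 → r0 → r0 → r0 → r0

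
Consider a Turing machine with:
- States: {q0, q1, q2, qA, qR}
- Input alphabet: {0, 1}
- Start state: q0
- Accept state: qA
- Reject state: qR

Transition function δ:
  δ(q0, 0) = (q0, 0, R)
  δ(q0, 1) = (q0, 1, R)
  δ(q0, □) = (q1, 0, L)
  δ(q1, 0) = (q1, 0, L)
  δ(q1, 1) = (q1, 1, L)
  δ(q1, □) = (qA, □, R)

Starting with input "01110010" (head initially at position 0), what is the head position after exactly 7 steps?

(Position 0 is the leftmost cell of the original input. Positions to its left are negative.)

Execution trace (head position shown):
Step 0: [q0]01110010  (head at position 0)
Step 1: move right → 0[q0]1110010  (head at position 1)
Step 2: move right → 01[q0]110010  (head at position 2)
Step 3: move right → 011[q0]10010  (head at position 3)
Step 4: move right → 0111[q0]0010  (head at position 4)
Step 5: move right → 01110[q0]010  (head at position 5)
Step 6: move right → 011100[q0]10  (head at position 6)
Step 7: move right → 0111001[q0]0  (head at position 7)

After 7 steps, the head is at position 7.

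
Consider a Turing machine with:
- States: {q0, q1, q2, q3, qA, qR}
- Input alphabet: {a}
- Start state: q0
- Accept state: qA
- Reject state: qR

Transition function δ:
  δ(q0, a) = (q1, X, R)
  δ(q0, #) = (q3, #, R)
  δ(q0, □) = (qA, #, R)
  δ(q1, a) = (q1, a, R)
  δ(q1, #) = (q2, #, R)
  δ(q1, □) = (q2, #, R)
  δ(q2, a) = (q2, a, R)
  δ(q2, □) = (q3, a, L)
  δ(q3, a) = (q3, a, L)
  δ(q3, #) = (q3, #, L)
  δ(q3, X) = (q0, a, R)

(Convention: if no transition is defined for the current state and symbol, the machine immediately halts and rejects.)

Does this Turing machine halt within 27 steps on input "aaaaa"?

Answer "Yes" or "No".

Execution trace:
Initial: [q0]aaaaa
Step 1: δ(q0, a) = (q1, X, R) → X[q1]aaaa
Step 2: δ(q1, a) = (q1, a, R) → Xa[q1]aaa
Step 3: δ(q1, a) = (q1, a, R) → Xaa[q1]aa
Step 4: δ(q1, a) = (q1, a, R) → Xaaa[q1]a
Step 5: δ(q1, a) = (q1, a, R) → Xaaaa[q1]□
Step 6: δ(q1, □) = (q2, #, R) → Xaaaa#[q2]□
Step 7: δ(q2, □) = (q3, a, L) → Xaaaa[q3]#a
Step 8: δ(q3, #) = (q3, #, L) → Xaaa[q3]a#a
Step 9: δ(q3, a) = (q3, a, L) → Xaa[q3]aa#a
Step 10: δ(q3, a) = (q3, a, L) → Xa[q3]aaa#a
Step 11: δ(q3, a) = (q3, a, L) → X[q3]aaaa#a
Step 12: δ(q3, a) = (q3, a, L) → [q3]Xaaaa#a
Step 13: δ(q3, X) = (q0, a, R) → a[q0]aaaa#a
Step 14: δ(q0, a) = (q1, X, R) → aX[q1]aaa#a
Step 15: δ(q1, a) = (q1, a, R) → aXa[q1]aa#a
Step 16: δ(q1, a) = (q1, a, R) → aXaa[q1]a#a
Step 17: δ(q1, a) = (q1, a, R) → aXaaa[q1]#a
Step 18: δ(q1, #) = (q2, #, R) → aXaaa#[q2]a
Step 19: δ(q2, a) = (q2, a, R) → aXaaa#a[q2]□
Step 20: δ(q2, □) = (q3, a, L) → aXaaa#[q3]aa
Step 21: δ(q3, a) = (q3, a, L) → aXaaa[q3]#aa
Step 22: δ(q3, #) = (q3, #, L) → aXaa[q3]a#aa
Step 23: δ(q3, a) = (q3, a, L) → aXa[q3]aa#aa
Step 24: δ(q3, a) = (q3, a, L) → aX[q3]aaa#aa
Step 25: δ(q3, a) = (q3, a, L) → a[q3]Xaaa#aa
Step 26: δ(q3, X) = (q0, a, R) → aa[q0]aaa#aa
Step 27: δ(q0, a) = (q1, X, R) → aaX[q1]aa#aa

The machine has not reached a halting state after 27 steps.
The machine did not halt within the 27-step bound.

Answer: No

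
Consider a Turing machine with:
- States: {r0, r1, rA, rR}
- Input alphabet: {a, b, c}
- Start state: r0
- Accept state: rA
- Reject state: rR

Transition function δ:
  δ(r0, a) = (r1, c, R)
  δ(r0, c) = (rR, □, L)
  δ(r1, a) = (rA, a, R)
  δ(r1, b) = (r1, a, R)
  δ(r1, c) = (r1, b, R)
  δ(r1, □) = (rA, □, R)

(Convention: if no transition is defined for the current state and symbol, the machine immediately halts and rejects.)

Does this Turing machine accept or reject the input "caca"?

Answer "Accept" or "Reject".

Execution trace:
Initial: [r0]caca
Step 1: δ(r0, c) = (rR, □, L) → [rR]□□aca

The machine reaches the reject state rR and halts.

Answer: Reject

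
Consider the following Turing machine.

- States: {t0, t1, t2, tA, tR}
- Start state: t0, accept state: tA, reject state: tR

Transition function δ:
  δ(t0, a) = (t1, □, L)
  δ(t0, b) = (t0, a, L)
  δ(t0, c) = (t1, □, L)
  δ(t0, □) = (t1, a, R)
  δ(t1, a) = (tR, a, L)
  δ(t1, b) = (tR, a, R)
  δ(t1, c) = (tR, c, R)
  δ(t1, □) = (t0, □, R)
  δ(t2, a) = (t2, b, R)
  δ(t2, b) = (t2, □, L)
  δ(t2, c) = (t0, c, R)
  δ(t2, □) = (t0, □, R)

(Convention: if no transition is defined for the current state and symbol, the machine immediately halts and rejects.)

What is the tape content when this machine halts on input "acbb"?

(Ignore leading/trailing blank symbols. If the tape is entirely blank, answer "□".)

Execution trace:
Initial: [t0]acbb
Step 1: δ(t0, a) = (t1, □, L) → [t1]□□cbb
Step 2: δ(t1, □) = (t0, □, R) → □[t0]□cbb
Step 3: δ(t0, □) = (t1, a, R) → □a[t1]cbb
Step 4: δ(t1, c) = (tR, c, R) → □ac[tR]bb

The machine reaches the reject state tR and halts.

Final tape (ignoring leading/trailing blanks): acbb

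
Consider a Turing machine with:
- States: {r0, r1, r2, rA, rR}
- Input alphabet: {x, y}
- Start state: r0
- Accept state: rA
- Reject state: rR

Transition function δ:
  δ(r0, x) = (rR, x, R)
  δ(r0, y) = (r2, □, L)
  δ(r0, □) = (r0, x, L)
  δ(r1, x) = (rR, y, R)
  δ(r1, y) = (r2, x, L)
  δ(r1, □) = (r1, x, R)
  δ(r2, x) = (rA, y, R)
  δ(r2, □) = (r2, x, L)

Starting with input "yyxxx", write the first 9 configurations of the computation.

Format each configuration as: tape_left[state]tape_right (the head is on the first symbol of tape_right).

Transitions applied:
Step 1: δ(r0, y) = (r2, □, L)
Step 2: δ(r2, □) = (r2, x, L)
Step 3: δ(r2, □) = (r2, x, L)
Step 4: δ(r2, □) = (r2, x, L)
Step 5: δ(r2, □) = (r2, x, L)
Step 6: δ(r2, □) = (r2, x, L)
Step 7: δ(r2, □) = (r2, x, L)
Step 8: δ(r2, □) = (r2, x, L)

The first 9 configurations are:
[r0]yyxxx ⊢ [r2]□□yxxx ⊢ [r2]□x□yxxx ⊢ [r2]□xx□yxxx ⊢ [r2]□xxx□yxxx ⊢ [r2]□xxxx□yxxx ⊢ [r2]□xxxxx□yxxx ⊢ [r2]□xxxxxx□yxxx ⊢ [r2]□xxxxxxx□yxxx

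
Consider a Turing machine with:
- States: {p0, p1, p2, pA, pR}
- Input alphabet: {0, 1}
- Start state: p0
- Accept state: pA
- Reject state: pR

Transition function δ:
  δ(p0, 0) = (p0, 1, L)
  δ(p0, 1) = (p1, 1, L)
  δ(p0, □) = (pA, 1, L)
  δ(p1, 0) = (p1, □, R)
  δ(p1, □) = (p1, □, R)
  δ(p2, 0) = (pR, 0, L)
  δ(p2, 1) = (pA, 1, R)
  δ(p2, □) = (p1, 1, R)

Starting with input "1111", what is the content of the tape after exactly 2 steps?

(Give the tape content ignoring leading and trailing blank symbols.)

Execution trace:
Initial: [p0]1111
Step 1: δ(p0, 1) = (p1, 1, L) → [p1]□1111
Step 2: δ(p1, □) = (p1, □, R) → □[p1]1111

No transition is defined for δ(p1, 1). By convention the machine halts and rejects.

After 2 steps, the tape (ignoring leading/trailing blanks) is: 1111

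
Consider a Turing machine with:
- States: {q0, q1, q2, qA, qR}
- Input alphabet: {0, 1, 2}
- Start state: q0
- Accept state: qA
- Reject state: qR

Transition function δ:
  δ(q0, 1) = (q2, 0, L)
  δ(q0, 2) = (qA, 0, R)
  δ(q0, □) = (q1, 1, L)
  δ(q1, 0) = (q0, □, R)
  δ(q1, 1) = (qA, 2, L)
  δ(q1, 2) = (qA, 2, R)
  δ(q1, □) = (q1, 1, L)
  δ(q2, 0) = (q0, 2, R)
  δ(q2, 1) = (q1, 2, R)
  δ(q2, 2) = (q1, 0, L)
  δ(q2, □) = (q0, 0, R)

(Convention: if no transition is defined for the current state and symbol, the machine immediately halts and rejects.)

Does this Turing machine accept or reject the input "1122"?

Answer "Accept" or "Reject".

Execution trace:
Initial: [q0]1122
Step 1: δ(q0, 1) = (q2, 0, L) → [q2]□0122
Step 2: δ(q2, □) = (q0, 0, R) → 0[q0]0122

No transition is defined for δ(q0, 0). By convention the machine halts and rejects.

Answer: Reject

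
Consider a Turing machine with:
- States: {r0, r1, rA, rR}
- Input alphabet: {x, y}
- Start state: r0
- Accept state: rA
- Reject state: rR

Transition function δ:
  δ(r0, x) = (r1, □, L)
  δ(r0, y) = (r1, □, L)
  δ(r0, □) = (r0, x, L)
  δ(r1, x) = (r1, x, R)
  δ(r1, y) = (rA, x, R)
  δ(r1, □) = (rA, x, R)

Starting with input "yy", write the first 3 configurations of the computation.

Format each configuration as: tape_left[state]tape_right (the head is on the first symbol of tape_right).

Transitions applied:
Step 1: δ(r0, y) = (r1, □, L)
Step 2: δ(r1, □) = (rA, x, R)

The first 3 configurations are:
[r0]yy ⊢ [r1]□□y ⊢ x[rA]□y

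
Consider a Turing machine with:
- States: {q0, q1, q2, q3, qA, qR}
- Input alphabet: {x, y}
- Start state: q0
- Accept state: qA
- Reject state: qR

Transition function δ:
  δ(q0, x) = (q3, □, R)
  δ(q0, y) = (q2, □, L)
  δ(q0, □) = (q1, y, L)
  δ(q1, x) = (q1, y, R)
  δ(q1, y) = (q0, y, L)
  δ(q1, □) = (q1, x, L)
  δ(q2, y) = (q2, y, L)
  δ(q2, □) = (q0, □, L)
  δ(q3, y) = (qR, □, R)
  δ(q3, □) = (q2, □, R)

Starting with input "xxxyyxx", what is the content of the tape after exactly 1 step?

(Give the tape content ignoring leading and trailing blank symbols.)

Execution trace:
Initial: [q0]xxxyyxx
Step 1: δ(q0, x) = (q3, □, R) → □[q3]xxyyxx

No transition is defined for δ(q3, x). By convention the machine halts and rejects.

After 1 step, the tape (ignoring leading/trailing blanks) is: xxyyxx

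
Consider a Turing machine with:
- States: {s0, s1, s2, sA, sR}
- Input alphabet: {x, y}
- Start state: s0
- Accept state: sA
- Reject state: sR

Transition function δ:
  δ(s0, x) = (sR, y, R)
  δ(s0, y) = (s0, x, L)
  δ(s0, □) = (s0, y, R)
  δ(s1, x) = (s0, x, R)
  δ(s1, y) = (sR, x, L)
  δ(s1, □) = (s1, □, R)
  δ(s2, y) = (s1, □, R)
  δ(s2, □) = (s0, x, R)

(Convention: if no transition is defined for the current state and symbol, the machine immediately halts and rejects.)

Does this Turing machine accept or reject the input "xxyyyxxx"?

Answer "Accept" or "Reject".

Execution trace:
Initial: [s0]xxyyyxxx
Step 1: δ(s0, x) = (sR, y, R) → y[sR]xyyyxxx

The machine reaches the reject state sR and halts.

Answer: Reject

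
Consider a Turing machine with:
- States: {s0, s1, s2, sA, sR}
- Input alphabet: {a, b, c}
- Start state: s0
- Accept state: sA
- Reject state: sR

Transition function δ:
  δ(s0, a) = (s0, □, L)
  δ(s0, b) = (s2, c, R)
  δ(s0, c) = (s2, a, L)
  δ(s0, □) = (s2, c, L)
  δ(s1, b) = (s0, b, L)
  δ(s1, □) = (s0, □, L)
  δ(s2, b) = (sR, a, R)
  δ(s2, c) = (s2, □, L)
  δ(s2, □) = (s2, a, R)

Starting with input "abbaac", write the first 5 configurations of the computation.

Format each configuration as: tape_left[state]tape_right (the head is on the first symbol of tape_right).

Transitions applied:
Step 1: δ(s0, a) = (s0, □, L)
Step 2: δ(s0, □) = (s2, c, L)
Step 3: δ(s2, □) = (s2, a, R)
Step 4: δ(s2, c) = (s2, □, L)

The first 5 configurations are:
[s0]abbaac ⊢ [s0]□□bbaac ⊢ [s2]□c□bbaac ⊢ a[s2]c□bbaac ⊢ [s2]a□□bbaac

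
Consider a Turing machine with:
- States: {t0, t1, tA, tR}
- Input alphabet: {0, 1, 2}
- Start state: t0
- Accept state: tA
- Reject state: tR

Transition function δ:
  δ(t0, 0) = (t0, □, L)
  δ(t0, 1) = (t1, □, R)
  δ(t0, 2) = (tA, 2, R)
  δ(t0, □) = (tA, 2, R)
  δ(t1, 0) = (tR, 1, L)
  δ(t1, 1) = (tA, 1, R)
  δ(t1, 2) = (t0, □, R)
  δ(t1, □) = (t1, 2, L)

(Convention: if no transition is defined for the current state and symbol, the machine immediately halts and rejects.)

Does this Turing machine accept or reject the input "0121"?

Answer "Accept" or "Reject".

Execution trace:
Initial: [t0]0121
Step 1: δ(t0, 0) = (t0, □, L) → [t0]□□121
Step 2: δ(t0, □) = (tA, 2, R) → 2[tA]□121

The machine reaches the accept state tA and halts.

Answer: Accept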